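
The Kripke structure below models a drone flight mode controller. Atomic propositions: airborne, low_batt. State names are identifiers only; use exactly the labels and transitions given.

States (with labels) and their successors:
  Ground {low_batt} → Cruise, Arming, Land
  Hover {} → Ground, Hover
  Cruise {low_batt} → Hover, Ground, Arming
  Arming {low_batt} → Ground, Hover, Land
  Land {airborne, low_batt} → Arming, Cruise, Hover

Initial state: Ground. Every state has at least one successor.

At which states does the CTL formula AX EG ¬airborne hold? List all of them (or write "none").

States satisfying EG ¬airborne: {Ground, Hover, Cruise, Arming}.
States satisfying AX EG ¬airborne: {Hover, Cruise, Land}.

{Hover, Cruise, Land}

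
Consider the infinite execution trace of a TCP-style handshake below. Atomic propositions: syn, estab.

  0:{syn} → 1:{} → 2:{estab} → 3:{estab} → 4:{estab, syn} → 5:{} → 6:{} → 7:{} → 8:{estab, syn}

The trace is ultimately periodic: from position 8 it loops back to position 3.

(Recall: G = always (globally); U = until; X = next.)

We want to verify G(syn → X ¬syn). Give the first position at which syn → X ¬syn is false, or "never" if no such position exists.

never

syn → X ¬syn holds at every position 0..8, and those are all the positions the trace ever visits, so the invariant G(syn → X ¬syn) is never violated.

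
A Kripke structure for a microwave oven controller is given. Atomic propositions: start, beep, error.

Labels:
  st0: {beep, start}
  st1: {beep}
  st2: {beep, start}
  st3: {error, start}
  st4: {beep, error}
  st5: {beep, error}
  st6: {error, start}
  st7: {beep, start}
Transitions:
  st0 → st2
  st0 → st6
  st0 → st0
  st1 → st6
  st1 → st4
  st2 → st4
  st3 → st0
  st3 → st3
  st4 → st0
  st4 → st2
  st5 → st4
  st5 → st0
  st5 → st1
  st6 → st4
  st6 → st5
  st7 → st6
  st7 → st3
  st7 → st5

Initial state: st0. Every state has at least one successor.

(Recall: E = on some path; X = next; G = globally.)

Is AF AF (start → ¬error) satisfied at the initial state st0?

States satisfying AF (start → ¬error): {st0, st1, st2, st4, st5, st6, st7}.
States satisfying AF AF (start → ¬error): {st0, st1, st2, st4, st5, st6, st7}.
st0 ∈ Sat(AF AF (start → ¬error)).

Satisfied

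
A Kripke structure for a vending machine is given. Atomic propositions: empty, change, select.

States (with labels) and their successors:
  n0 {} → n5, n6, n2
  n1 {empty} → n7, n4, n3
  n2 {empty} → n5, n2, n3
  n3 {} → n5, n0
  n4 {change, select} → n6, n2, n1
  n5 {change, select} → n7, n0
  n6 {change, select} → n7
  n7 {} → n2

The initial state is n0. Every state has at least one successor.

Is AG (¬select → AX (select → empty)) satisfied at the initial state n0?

States satisfying ¬select → AX (select → empty): {n4, n5, n6, n7}.
States satisfying AG (¬select → AX (select → empty)): ∅.
n0 is reachable from n0 and violates ¬select → AX (select → empty), so AG fails at n0.
n0 ∉ Sat(AG (¬select → AX (select → empty))).

No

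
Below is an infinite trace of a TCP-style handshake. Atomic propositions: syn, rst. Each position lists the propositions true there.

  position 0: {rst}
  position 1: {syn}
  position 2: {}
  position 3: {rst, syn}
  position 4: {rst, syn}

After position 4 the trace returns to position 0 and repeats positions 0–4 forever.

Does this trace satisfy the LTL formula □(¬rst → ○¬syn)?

¬rst → ○¬syn must hold at every position from 0 onward. It fails at position 2, so □(¬rst → ○¬syn) is false.
Positions where ¬rst holds: 1, 2.
Check ○¬syn at each: 1→ok, 2→fails.

Does not hold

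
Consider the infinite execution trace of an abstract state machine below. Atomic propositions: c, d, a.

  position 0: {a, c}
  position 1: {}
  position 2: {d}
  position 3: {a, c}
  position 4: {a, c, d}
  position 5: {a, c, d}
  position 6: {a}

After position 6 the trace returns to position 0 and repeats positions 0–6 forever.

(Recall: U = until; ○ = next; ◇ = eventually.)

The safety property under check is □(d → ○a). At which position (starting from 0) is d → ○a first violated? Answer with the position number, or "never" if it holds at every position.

d → ○a holds at every position 0..6, and those are all the positions the trace ever visits, so the invariant □(d → ○a) is never violated.

never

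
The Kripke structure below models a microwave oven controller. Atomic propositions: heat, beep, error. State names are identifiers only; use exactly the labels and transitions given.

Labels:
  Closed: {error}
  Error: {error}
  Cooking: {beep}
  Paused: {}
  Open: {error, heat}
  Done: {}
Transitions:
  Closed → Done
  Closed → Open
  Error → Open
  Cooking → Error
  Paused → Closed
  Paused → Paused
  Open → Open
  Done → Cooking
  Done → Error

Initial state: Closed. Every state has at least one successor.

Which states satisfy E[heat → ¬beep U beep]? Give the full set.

States satisfying heat → ¬beep: {Closed, Error, Cooking, Paused, Open, Done}.
States satisfying beep: {Cooking}.
States satisfying E[heat → ¬beep U beep]: {Closed, Cooking, Paused, Done}.

{Closed, Cooking, Paused, Done}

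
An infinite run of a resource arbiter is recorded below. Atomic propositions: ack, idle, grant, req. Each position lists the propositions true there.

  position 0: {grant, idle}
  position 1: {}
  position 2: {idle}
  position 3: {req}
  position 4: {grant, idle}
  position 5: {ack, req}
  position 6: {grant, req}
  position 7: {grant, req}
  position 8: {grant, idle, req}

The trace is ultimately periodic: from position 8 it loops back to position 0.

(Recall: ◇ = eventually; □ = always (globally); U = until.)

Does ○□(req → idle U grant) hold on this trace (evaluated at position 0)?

Does not hold

The position after 0 is 1; □(req → idle U grant) is false there.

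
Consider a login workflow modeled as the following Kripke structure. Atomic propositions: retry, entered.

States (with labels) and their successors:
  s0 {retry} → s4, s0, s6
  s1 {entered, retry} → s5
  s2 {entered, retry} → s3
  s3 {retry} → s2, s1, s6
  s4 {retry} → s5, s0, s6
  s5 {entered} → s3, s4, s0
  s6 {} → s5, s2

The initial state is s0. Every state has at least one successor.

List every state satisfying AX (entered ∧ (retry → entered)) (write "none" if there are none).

States satisfying entered ∧ (retry → entered): {s1, s2, s5}.
States satisfying AX (entered ∧ (retry → entered)): {s1, s6}.

{s1, s6}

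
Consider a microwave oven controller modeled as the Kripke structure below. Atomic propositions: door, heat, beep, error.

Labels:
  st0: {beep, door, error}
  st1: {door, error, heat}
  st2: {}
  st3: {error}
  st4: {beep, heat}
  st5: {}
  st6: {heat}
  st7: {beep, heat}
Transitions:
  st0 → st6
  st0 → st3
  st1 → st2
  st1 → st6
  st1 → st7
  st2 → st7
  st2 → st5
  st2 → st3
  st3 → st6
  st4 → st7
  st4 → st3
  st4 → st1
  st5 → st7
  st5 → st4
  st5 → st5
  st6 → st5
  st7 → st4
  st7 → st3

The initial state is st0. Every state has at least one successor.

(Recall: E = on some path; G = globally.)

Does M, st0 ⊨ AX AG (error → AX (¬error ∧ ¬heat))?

Violated

States satisfying AG (error → AX (¬error ∧ ¬heat)): ∅.
States satisfying AX AG (error → AX (¬error ∧ ¬heat)): ∅.
st0 ∉ Sat(AX AG (error → AX (¬error ∧ ¬heat))).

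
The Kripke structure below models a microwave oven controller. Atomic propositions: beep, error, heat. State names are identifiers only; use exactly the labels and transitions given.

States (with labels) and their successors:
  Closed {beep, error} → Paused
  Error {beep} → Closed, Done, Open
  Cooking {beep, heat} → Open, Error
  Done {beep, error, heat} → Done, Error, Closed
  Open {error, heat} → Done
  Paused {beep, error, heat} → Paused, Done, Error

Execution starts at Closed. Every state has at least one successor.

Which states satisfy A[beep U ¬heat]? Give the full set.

States satisfying beep: {Closed, Error, Cooking, Done, Paused}.
States satisfying ¬heat: {Closed, Error}.
States satisfying A[beep U ¬heat]: {Closed, Error}.

{Closed, Error}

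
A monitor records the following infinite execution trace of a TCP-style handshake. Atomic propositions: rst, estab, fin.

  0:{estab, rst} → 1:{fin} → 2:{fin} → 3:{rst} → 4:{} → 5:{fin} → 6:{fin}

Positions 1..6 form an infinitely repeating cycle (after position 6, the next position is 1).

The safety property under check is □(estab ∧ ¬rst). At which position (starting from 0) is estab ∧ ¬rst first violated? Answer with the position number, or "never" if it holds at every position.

0

At position 0 the labels are {estab, rst}, so estab ∧ ¬rst is false there. This is the first violation.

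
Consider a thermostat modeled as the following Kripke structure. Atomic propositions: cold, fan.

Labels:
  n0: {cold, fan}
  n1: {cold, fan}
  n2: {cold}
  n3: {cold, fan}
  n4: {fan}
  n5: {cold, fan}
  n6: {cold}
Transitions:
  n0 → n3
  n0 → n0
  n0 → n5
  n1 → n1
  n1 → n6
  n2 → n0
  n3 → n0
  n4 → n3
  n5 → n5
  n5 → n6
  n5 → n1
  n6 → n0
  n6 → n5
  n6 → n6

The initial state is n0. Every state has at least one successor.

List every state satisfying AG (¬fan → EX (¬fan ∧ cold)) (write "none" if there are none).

{n0, n1, n3, n4, n5, n6}

States satisfying ¬fan → EX (¬fan ∧ cold): {n0, n1, n3, n4, n5, n6}.
States satisfying AG (¬fan → EX (¬fan ∧ cold)): {n0, n1, n3, n4, n5, n6}.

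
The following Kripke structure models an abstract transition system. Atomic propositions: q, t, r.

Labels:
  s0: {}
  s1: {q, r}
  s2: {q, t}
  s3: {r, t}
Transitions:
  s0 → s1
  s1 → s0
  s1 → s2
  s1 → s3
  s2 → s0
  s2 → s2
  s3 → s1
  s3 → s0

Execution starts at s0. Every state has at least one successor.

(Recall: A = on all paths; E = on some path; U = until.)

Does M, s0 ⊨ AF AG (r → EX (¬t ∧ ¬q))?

States satisfying AG (r → EX (¬t ∧ ¬q)): {s0, s1, s2, s3}.
States satisfying AF AG (r → EX (¬t ∧ ¬q)): {s0, s1, s2, s3}.
s0 ∈ Sat(AF AG (r → EX (¬t ∧ ¬q))).

Holds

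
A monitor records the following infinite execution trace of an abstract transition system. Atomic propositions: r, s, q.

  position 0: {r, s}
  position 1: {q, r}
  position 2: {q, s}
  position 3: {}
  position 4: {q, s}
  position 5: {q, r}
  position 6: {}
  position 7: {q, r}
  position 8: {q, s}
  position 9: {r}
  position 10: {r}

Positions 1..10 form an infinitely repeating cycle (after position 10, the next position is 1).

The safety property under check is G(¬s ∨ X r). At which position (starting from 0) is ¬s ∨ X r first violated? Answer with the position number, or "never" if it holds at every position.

2

Check ¬s ∨ X r at each position in order: 0 ✓, 1 ✓.
At position 2 the labels are {q, s} and the next position 3 has {}, so ¬s ∨ X r is false there. This is the first violation.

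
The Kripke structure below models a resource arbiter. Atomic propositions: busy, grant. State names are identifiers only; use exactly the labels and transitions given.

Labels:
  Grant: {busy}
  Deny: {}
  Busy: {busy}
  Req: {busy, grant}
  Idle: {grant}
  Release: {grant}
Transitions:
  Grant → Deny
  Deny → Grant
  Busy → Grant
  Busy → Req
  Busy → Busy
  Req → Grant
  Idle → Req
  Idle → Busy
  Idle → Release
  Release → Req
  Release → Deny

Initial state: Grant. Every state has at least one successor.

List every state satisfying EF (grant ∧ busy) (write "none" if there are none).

{Busy, Req, Idle, Release}

States satisfying grant ∧ busy: {Req}.
States satisfying EF (grant ∧ busy): {Busy, Req, Idle, Release}.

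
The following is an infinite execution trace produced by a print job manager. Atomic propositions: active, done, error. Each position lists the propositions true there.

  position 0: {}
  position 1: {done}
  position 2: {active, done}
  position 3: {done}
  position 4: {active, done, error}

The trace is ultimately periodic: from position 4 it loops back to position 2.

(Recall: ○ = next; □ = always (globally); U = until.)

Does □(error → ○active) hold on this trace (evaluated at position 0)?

Yes

error → ○active holds at every position 0..4, and those are all positions ever visited, so □(error → ○active) holds.
Positions where error holds: 4.
Check ○active at each: 4→ok.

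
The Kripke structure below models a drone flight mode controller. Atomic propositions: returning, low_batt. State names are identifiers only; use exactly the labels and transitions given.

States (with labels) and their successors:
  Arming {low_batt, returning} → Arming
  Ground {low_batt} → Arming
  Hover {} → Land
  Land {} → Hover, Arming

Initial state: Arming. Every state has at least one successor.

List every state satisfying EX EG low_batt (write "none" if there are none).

{Arming, Ground, Land}

States satisfying EG low_batt: {Arming, Ground}.
States satisfying EX EG low_batt: {Arming, Ground, Land}.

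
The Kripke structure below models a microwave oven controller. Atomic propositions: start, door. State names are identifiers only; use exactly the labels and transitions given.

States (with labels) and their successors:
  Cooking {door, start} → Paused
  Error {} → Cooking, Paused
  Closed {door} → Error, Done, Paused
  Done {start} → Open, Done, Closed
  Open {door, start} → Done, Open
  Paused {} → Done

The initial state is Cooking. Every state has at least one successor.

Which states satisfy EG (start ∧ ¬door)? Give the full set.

{Done}

States satisfying start ∧ ¬door: {Done}.
States satisfying EG (start ∧ ¬door): {Done}.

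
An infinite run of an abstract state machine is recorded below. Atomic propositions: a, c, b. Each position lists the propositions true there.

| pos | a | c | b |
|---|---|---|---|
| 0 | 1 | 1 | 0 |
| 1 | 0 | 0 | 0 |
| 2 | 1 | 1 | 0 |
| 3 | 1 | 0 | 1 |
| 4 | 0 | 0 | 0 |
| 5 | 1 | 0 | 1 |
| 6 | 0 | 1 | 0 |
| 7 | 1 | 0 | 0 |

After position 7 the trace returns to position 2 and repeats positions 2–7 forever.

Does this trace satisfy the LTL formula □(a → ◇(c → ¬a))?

a → ◇(c → ¬a) holds at every position 0..7, and those are all positions ever visited, so □(a → ◇(c → ¬a)) holds.
Positions where a holds: 0, 2, 3, 5, 7.
Check ◇(c → ¬a) at each: 0→ok, 2→ok, 3→ok, 5→ok, 7→ok.

Satisfied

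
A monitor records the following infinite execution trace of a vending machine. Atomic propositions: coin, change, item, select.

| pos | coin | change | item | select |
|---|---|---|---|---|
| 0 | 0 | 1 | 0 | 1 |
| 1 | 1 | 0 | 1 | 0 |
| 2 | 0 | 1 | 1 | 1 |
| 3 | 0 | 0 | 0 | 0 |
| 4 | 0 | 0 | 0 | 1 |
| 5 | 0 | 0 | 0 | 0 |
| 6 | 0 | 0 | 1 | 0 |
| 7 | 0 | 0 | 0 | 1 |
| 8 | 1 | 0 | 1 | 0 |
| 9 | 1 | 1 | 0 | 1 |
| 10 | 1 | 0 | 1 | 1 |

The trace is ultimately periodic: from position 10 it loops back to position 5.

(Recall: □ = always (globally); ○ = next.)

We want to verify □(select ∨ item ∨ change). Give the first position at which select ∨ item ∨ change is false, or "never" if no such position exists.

Check select ∨ item ∨ change at each position in order: 0 ✓, 1 ✓, 2 ✓.
At position 3 the labels are {}, so select ∨ item ∨ change is false there. This is the first violation.

3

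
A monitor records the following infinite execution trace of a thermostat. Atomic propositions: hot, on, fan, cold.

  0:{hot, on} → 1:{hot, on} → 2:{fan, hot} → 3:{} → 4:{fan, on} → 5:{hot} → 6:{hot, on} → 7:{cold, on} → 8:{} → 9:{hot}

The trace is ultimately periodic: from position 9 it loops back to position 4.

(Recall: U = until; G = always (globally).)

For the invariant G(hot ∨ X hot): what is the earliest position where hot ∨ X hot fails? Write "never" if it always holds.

Check hot ∨ X hot at each position in order: 0 ✓, 1 ✓, 2 ✓.
At position 3 the labels are {} and the next position 4 has {fan, on}, so hot ∨ X hot is false there. This is the first violation.

3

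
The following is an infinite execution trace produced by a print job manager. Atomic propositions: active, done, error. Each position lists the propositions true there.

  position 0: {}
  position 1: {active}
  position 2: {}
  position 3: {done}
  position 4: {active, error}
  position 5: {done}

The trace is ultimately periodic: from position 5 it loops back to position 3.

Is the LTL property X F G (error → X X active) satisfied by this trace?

No

The position after 0 is 1; F G (error → X X active) is false there.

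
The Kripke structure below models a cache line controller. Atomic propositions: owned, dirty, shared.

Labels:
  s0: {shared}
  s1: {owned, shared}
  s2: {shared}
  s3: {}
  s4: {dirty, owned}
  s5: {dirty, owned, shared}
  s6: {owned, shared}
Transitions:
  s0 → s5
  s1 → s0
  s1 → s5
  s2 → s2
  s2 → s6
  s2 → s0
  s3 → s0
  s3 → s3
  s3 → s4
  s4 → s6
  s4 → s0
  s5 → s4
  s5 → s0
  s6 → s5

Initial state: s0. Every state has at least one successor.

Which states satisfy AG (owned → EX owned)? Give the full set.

{s0, s1, s2, s3, s4, s5, s6}

States satisfying owned → EX owned: {s0, s1, s2, s3, s4, s5, s6}.
States satisfying AG (owned → EX owned): {s0, s1, s2, s3, s4, s5, s6}.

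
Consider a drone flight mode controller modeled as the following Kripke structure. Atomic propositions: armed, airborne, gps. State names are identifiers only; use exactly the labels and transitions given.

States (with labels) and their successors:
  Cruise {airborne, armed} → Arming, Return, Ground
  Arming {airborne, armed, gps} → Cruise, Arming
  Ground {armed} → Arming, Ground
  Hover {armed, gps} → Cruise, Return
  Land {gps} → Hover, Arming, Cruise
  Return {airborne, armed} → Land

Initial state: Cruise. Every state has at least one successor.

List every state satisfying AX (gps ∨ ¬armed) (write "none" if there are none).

States satisfying gps ∨ ¬armed: {Arming, Hover, Land}.
States satisfying AX (gps ∨ ¬armed): {Return}.

{Return}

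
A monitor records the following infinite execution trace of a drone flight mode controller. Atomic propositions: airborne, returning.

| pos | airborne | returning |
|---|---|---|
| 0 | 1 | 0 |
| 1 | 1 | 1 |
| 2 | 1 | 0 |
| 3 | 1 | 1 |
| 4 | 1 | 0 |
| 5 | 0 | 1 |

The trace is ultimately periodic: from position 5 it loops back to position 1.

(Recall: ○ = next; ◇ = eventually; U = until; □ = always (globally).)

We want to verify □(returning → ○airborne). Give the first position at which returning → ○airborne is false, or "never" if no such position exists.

never

returning → ○airborne holds at every position 0..5, and those are all the positions the trace ever visits, so the invariant □(returning → ○airborne) is never violated.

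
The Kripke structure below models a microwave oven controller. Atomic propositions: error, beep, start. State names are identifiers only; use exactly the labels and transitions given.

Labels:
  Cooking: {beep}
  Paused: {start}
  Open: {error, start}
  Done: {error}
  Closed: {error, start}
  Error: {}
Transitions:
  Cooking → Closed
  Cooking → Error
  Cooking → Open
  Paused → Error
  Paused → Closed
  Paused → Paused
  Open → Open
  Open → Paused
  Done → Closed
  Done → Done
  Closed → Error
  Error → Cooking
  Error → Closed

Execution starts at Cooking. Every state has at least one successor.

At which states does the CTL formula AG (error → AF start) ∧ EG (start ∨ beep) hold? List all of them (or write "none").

States satisfying error → AF start: {Cooking, Paused, Open, Closed, Error}.
States satisfying AG (error → AF start): {Cooking, Paused, Open, Closed, Error}.
States satisfying start ∨ beep: {Cooking, Paused, Open, Closed}.
States satisfying EG (start ∨ beep): {Cooking, Paused, Open}.
States satisfying AG (error → AF start) ∧ EG (start ∨ beep): {Cooking, Paused, Open}.

{Cooking, Paused, Open}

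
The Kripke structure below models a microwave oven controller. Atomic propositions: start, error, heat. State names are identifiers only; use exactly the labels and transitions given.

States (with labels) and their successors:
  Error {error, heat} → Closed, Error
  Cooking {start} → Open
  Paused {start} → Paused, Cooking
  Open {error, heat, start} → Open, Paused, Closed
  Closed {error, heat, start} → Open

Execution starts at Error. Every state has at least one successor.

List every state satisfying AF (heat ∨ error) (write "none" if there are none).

States satisfying heat ∨ error: {Error, Open, Closed}.
States satisfying AF (heat ∨ error): {Error, Cooking, Open, Closed}.

{Error, Cooking, Open, Closed}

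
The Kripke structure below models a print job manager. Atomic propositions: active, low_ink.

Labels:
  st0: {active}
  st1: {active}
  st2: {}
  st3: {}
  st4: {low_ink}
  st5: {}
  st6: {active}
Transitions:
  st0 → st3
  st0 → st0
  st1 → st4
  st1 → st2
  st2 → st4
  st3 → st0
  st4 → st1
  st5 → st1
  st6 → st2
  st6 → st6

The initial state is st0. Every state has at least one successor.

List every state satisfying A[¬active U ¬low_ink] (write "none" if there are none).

States satisfying ¬active: {st2, st3, st4, st5}.
States satisfying ¬low_ink: {st0, st1, st2, st3, st5, st6}.
States satisfying A[¬active U ¬low_ink]: {st0, st1, st2, st3, st4, st5, st6}.

{st0, st1, st2, st3, st4, st5, st6}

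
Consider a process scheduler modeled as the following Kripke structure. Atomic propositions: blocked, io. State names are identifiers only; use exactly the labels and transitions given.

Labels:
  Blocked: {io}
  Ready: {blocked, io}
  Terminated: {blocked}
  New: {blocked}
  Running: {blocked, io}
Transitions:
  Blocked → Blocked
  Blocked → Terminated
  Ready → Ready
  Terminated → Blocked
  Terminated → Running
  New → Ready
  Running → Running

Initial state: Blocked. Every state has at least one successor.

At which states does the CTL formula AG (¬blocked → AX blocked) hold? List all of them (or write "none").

{Ready, New, Running}

States satisfying ¬blocked → AX blocked: {Ready, Terminated, New, Running}.
States satisfying AG (¬blocked → AX blocked): {Ready, New, Running}.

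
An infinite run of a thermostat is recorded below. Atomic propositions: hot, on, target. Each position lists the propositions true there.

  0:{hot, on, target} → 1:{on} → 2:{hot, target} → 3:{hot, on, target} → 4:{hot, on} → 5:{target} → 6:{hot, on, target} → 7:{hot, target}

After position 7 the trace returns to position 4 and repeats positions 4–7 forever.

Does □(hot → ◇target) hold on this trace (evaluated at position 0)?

Holds

hot → ◇target holds at every position 0..7, and those are all positions ever visited, so □(hot → ◇target) holds.
Positions where hot holds: 0, 2, 3, 4, 6, 7.
Check ◇target at each: 0→ok, 2→ok, 3→ok, 4→ok, 6→ok, 7→ok.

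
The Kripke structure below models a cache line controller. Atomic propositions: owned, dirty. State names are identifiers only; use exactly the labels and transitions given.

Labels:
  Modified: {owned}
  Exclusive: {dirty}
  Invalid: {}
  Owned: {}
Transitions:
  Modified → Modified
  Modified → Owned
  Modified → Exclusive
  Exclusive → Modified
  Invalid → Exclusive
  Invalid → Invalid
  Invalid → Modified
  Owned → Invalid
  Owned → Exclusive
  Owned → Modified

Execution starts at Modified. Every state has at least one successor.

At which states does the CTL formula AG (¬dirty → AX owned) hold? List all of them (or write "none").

none

States satisfying ¬dirty → AX owned: {Exclusive}.
States satisfying AG (¬dirty → AX owned): ∅.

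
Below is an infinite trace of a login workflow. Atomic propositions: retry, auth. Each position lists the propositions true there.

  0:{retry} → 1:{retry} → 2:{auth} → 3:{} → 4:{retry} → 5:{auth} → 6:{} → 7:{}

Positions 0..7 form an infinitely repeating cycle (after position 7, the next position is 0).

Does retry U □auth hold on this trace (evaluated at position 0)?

Violated

Walking from position 0: at position 2, □auth has not yet held and retry fails, so retry U □auth is false.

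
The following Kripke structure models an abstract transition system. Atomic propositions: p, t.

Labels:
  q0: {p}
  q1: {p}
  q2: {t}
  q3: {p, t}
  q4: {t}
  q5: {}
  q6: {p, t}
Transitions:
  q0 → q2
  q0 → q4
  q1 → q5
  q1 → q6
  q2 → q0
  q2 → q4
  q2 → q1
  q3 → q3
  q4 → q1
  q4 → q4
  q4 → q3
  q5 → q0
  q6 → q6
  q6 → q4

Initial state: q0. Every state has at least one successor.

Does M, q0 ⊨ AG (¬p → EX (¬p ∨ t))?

Violated

States satisfying ¬p → EX (¬p ∨ t): {q0, q1, q2, q3, q4, q6}.
States satisfying AG (¬p → EX (¬p ∨ t)): {q3}.
q5 is reachable from q0 and violates ¬p → EX (¬p ∨ t), so AG fails at q0.
q0 ∉ Sat(AG (¬p → EX (¬p ∨ t))).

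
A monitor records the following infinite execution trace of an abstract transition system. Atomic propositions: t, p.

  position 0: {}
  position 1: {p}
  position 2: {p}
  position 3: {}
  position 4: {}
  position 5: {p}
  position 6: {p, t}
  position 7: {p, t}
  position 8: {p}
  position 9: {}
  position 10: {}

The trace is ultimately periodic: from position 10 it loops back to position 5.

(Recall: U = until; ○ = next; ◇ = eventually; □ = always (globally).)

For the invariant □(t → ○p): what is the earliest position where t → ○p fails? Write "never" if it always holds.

t → ○p holds at every position 0..10, and those are all the positions the trace ever visits, so the invariant □(t → ○p) is never violated.

never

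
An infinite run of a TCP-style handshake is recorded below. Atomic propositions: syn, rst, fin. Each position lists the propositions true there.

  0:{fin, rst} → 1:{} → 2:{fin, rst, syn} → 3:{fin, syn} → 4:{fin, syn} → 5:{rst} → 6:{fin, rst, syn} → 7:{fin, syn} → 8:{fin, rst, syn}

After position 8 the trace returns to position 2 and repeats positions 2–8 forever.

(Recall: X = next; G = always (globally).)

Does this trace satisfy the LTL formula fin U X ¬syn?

Walking from position 0: X ¬syn first holds at position 0, and fin holds at every earlier position along the way, so fin U X ¬syn holds.

Satisfied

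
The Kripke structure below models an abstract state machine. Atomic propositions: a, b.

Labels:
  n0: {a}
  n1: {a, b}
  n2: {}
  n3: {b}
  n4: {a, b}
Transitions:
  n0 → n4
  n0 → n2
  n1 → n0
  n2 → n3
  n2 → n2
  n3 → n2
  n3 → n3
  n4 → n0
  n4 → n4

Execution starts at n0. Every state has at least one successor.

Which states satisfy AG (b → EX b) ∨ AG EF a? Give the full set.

States satisfying b → EX b: {n0, n2, n3, n4}.
States satisfying AG (b → EX b): {n0, n2, n3, n4}.
States satisfying EF a: {n0, n1, n4}.
States satisfying AG EF a: ∅.
States satisfying AG (b → EX b) ∨ AG EF a: {n0, n2, n3, n4}.

{n0, n2, n3, n4}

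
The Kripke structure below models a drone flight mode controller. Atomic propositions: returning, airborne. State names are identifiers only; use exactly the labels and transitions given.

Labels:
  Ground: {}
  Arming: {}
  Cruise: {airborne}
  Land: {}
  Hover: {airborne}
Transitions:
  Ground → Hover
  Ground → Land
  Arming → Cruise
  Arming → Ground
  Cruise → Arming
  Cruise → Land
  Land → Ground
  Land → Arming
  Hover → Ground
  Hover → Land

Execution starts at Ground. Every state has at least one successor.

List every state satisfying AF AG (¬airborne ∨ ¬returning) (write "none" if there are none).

States satisfying AG (¬airborne ∨ ¬returning): {Ground, Arming, Cruise, Land, Hover}.
States satisfying AF AG (¬airborne ∨ ¬returning): {Ground, Arming, Cruise, Land, Hover}.

{Ground, Arming, Cruise, Land, Hover}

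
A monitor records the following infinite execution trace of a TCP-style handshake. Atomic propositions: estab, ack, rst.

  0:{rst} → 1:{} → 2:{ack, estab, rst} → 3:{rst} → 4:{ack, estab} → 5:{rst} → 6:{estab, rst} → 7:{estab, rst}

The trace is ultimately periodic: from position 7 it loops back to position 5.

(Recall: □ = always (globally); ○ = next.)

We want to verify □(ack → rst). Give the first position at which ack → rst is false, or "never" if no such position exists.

4

Check ack → rst at each position in order: 0 ✓, 1 ✓, 2 ✓, 3 ✓.
At position 4 the labels are {ack, estab}, so ack → rst is false there. This is the first violation.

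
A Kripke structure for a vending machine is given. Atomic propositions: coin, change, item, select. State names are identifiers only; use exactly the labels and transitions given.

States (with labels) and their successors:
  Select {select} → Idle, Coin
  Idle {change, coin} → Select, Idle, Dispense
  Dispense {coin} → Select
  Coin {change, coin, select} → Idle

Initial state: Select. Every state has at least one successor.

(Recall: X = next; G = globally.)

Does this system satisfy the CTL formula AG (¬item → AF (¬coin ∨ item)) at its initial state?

States satisfying ¬item → AF (¬coin ∨ item): {Select, Dispense}.
States satisfying AG (¬item → AF (¬coin ∨ item)): ∅.
Coin is reachable from Select and violates ¬item → AF (¬coin ∨ item), so AG fails at Select.
Select ∉ Sat(AG (¬item → AF (¬coin ∨ item))).

Does not hold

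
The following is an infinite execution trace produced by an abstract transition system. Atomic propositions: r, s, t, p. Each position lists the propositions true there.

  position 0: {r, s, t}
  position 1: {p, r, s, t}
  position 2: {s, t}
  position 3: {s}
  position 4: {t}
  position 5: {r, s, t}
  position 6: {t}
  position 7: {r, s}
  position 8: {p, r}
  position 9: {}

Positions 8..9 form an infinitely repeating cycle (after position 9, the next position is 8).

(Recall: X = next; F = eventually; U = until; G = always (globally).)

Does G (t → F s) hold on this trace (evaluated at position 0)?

t → F s holds at every position 0..9, and those are all positions ever visited, so G (t → F s) holds.
Positions where t holds: 0, 1, 2, 4, 5, 6.
Check F s at each: 0→ok, 1→ok, 2→ok, 4→ok, 5→ok, 6→ok.

Yes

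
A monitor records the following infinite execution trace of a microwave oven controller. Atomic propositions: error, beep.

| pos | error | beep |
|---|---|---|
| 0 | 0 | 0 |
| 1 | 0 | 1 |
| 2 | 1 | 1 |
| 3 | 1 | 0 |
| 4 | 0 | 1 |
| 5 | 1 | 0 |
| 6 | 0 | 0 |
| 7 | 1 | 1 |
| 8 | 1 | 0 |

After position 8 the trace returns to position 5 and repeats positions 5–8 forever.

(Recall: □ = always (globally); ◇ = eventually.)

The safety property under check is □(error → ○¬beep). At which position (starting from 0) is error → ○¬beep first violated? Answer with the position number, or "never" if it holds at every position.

Check error → ○¬beep at each position in order: 0 ✓, 1 ✓, 2 ✓.
At position 3 the labels are {error} and the next position 4 has {beep}, so error → ○¬beep is false there. This is the first violation.

3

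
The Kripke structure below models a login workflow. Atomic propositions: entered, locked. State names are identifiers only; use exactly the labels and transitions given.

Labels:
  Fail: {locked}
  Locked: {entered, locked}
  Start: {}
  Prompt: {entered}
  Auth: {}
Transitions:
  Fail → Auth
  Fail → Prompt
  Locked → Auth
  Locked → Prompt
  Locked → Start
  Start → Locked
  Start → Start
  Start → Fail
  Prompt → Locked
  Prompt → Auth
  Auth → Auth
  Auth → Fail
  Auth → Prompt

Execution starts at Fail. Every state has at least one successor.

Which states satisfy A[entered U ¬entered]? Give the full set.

States satisfying entered: {Locked, Prompt}.
States satisfying ¬entered: {Fail, Start, Auth}.
States satisfying A[entered U ¬entered]: {Fail, Start, Auth}.

{Fail, Start, Auth}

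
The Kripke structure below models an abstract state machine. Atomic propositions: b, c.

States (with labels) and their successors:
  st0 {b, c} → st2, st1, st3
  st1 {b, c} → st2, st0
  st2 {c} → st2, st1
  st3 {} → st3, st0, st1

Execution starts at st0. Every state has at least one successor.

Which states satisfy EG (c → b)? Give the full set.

States satisfying c → b: {st0, st1, st3}.
States satisfying EG (c → b): {st0, st1, st3}.

{st0, st1, st3}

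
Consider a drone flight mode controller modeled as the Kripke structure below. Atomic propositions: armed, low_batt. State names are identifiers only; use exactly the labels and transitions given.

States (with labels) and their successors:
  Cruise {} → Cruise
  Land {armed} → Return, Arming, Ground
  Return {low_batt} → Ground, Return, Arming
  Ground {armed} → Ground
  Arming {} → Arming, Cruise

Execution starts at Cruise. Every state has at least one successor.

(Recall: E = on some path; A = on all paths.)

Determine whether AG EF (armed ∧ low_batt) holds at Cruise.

States satisfying EF (armed ∧ low_batt): ∅.
States satisfying AG EF (armed ∧ low_batt): ∅.
Cruise is reachable from Cruise and violates EF (armed ∧ low_batt), so AG fails at Cruise.
Cruise ∉ Sat(AG EF (armed ∧ low_batt)).

No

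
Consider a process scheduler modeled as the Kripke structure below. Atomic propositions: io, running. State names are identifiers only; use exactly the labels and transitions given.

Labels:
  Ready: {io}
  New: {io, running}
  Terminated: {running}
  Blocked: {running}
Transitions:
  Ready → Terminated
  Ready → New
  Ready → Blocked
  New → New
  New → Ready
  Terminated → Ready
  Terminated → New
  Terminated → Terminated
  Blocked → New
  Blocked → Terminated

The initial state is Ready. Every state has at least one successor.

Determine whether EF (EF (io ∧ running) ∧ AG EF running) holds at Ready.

Holds

States satisfying EF (io ∧ running) ∧ AG EF running: {Ready, New, Terminated, Blocked}.
States satisfying EF (EF (io ∧ running) ∧ AG EF running): {Ready, New, Terminated, Blocked}.
Some path from Ready reaches a state where EF (io ∧ running) ∧ AG EF running holds.
Ready ∈ Sat(EF (EF (io ∧ running) ∧ AG EF running)).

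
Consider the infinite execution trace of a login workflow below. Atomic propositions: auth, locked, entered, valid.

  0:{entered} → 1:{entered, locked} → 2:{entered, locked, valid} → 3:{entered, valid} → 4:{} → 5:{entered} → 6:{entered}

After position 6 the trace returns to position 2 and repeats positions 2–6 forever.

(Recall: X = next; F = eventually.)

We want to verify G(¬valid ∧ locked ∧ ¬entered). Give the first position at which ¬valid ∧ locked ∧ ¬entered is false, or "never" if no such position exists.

At position 0 the labels are {entered}, so ¬valid ∧ locked ∧ ¬entered is false there. This is the first violation.

0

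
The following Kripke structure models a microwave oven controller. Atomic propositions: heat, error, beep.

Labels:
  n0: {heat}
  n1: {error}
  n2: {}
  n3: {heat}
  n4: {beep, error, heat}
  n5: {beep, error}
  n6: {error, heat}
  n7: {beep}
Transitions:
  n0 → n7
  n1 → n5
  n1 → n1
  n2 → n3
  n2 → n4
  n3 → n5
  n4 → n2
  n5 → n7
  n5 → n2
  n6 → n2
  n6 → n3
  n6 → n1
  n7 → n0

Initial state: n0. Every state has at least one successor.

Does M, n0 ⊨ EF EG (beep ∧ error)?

Violated

States satisfying EG (beep ∧ error): ∅.
States satisfying EF EG (beep ∧ error): ∅.
No suitable path/successor from n0 witnesses the formula.
n0 ∉ Sat(EF EG (beep ∧ error)).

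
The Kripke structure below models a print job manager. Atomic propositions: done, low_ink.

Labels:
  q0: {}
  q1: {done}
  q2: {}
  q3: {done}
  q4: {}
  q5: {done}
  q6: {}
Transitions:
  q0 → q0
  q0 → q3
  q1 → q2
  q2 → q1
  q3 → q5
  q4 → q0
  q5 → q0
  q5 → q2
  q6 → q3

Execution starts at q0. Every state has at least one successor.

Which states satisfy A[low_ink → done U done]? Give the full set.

States satisfying low_ink → done: {q0, q1, q2, q3, q4, q5, q6}.
States satisfying done: {q1, q3, q5}.
States satisfying A[low_ink → done U done]: {q1, q2, q3, q5, q6}.

{q1, q2, q3, q5, q6}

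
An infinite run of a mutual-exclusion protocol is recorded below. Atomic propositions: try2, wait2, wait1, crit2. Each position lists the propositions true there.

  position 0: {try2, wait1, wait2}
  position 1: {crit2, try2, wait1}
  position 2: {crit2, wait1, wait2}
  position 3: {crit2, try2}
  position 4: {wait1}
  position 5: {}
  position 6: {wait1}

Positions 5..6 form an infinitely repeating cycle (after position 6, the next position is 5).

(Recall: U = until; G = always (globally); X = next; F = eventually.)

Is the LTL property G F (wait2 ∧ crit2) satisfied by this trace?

Violated

F (wait2 ∧ crit2) must hold at every position from 0 onward. It fails at position 3, so G F (wait2 ∧ crit2) is false.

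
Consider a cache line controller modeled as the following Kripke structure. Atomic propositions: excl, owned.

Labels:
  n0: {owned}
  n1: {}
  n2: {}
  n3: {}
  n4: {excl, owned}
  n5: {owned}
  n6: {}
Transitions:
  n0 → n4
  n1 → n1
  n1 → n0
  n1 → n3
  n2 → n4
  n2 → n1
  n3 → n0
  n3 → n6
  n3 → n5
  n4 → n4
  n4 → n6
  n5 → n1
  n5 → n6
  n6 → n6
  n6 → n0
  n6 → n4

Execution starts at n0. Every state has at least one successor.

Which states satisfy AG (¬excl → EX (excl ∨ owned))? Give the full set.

States satisfying ¬excl → EX (excl ∨ owned): {n0, n1, n2, n3, n4, n6}.
States satisfying AG (¬excl → EX (excl ∨ owned)): {n0, n4, n6}.

{n0, n4, n6}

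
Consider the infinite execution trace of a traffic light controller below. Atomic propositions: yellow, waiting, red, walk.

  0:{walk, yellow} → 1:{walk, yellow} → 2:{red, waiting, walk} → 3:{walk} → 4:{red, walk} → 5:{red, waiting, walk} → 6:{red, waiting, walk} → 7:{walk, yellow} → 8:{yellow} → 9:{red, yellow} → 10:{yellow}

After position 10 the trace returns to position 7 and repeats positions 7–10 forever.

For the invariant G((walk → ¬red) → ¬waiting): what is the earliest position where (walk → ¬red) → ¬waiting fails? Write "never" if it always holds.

(walk → ¬red) → ¬waiting holds at every position 0..10, and those are all the positions the trace ever visits, so the invariant G((walk → ¬red) → ¬waiting) is never violated.

never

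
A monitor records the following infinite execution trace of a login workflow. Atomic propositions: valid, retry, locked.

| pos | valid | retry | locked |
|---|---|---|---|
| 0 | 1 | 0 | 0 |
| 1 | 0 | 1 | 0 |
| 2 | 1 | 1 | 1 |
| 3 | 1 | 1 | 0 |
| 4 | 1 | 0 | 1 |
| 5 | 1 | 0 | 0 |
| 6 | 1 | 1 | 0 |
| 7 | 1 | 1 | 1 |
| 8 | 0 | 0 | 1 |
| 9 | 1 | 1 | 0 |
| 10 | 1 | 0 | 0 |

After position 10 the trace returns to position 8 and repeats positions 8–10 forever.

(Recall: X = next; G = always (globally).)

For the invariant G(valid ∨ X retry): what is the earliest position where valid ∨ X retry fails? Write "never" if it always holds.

never

valid ∨ X retry holds at every position 0..10, and those are all the positions the trace ever visits, so the invariant G(valid ∨ X retry) is never violated.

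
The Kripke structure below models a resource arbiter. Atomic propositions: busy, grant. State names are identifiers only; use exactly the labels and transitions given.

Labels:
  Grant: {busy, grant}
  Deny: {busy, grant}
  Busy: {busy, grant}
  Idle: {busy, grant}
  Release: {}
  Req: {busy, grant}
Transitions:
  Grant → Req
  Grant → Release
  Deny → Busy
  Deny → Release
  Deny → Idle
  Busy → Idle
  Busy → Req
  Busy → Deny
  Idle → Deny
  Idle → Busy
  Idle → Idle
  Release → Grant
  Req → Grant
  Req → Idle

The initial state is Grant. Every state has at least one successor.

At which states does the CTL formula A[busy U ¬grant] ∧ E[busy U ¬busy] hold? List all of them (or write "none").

{Release}

States satisfying busy: {Grant, Deny, Busy, Idle, Req}.
States satisfying ¬grant: {Release}.
States satisfying A[busy U ¬grant]: {Release}.
States satisfying ¬busy: {Release}.
States satisfying E[busy U ¬busy]: {Grant, Deny, Busy, Idle, Release, Req}.
States satisfying A[busy U ¬grant] ∧ E[busy U ¬busy]: {Release}.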